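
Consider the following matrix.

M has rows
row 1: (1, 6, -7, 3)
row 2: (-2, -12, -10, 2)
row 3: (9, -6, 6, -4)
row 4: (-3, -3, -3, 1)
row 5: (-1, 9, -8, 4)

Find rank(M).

3

Row reduce to echelon form.
R2 ← R2 + (2)·R1: [0, 0, -24, 8]
R3 ← R3 − (9)·R1: [0, -60, 69, -31]
R4 ← R4 + (3)·R1: [0, 15, -24, 10]
R5 ← R5 + R1: [0, 15, -15, 7]
Swap R2 ↔ R3
R4 ← R4 + (1/4)·R2: [0, 0, -27/4, 9/4]
R5 ← R5 + (1/4)·R2: [0, 0, 9/4, -3/4]
R4 ← R4 − (9/32)·R3: [0, 0, 0, 0]
R5 ← R5 + (3/32)·R3: [0, 0, 0, 0]
Echelon form has 3 nonzero rows, so rank(M) = 3.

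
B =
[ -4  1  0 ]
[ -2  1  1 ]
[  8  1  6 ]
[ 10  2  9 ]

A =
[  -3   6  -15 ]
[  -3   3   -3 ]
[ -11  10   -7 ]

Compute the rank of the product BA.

2

First compute BA:
[[  9, -21,  57],
 [ -8,   1,  20],
 [-93, 111, -165],
 [-135, 156, -219]]
Now row reduce the product.
R2 ← R2 + (8/9)·R1: [0, -53/3, 212/3]
R3 ← R3 + (31/3)·R1: [0, -106, 424]
R4 ← R4 + (15)·R1: [0, -159, 636]
R3 ← R3 − (6)·R2: [0, 0, 0]
R4 ← R4 − (9)·R2: [0, 0, 0]
2 nonzero rows, so rank(BA) = 2.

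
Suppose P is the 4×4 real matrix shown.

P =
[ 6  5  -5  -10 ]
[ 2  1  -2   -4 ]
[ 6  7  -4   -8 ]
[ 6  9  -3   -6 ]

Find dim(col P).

2

Row reduce to echelon form.
R2 ← R2 − (1/3)·R1: [0, -2/3, -1/3, -2/3]
R3 ← R3 − R1: [0, 2, 1, 2]
R4 ← R4 − R1: [0, 4, 2, 4]
R3 ← R3 + (3)·R2: [0, 0, 0, 0]
R4 ← R4 + (6)·R2: [0, 0, 0, 0]
Echelon form has 2 nonzero rows, so rank(P) = 2.
The column space has dimension equal to the rank: 2.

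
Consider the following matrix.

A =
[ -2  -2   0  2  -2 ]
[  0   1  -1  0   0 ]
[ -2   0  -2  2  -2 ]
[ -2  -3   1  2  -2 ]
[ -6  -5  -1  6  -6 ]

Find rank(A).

Row reduce to echelon form.
R3 ← R3 − R1: [0, 2, -2, 0, 0]
R4 ← R4 − R1: [0, -1, 1, 0, 0]
R5 ← R5 − (3)·R1: [0, 1, -1, 0, 0]
R3 ← R3 − (2)·R2: [0, 0, 0, 0, 0]
R4 ← R4 + R2: [0, 0, 0, 0, 0]
R5 ← R5 − R2: [0, 0, 0, 0, 0]
Echelon form has 2 nonzero rows, so rank(A) = 2.

2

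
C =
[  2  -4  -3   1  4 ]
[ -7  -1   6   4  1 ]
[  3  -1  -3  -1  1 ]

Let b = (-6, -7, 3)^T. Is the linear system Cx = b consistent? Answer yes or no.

Row reduce the augmented matrix [C | b].
R2 ← R2 + (7/2)·R1: [0, -15, -9/2, 15/2, 15, -28]
R3 ← R3 − (3/2)·R1: [0, 5, 3/2, -5/2, -5, 12]
R3 ← R3 + (1/3)·R2: [0, 0, 0, 0, 0, 8/3]
The echelon form has 3 nonzero rows; the last pivot sits in the augmented column, so rank(C) = 2 but rank([C|b]) = 3.
Since the ranks differ, the system is inconsistent.

no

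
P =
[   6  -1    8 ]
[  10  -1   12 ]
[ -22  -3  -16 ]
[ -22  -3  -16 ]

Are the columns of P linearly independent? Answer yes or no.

no

Row reduce P to echelon form.
R2 ← R2 − (5/3)·R1: [0, 2/3, -4/3]
R3 ← R3 + (11/3)·R1: [0, -20/3, 40/3]
R4 ← R4 + (11/3)·R1: [0, -20/3, 40/3]
R3 ← R3 + (10)·R2: [0, 0, 0]
R4 ← R4 + (10)·R2: [0, 0, 0]
2 pivots among 3 columns.
Only 2 < 3 pivot columns, so the columns are linearly dependent.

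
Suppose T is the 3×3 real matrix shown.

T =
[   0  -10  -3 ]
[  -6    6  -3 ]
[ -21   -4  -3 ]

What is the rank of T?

3

Row reduce to echelon form.
Swap R1 ↔ R2
R3 ← R3 − (7/2)·R1: [0, -25, 15/2]
R3 ← R3 − (5/2)·R2: [0, 0, 15]
Echelon form has 3 nonzero rows, so rank(T) = 3.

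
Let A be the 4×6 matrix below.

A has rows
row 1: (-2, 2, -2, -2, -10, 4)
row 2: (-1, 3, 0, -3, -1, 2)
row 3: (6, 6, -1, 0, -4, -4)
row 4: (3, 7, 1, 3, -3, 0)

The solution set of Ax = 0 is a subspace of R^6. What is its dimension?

2

Row reduce to echelon form.
R2 ← R2 − (1/2)·R1: [0, 2, 1, -2, 4, 0]
R3 ← R3 + (3)·R1: [0, 12, -7, -6, -34, 8]
R4 ← R4 + (3/2)·R1: [0, 10, -2, 0, -18, 6]
R3 ← R3 − (6)·R2: [0, 0, -13, 6, -58, 8]
R4 ← R4 − (5)·R2: [0, 0, -7, 10, -38, 6]
R4 ← R4 − (7/13)·R3: [0, 0, 0, 88/13, -88/13, 22/13]
4 nonzero rows, so rank(A) = 4.
A has 6 columns; by rank–nullity, nullity = 6 − 4 = 2.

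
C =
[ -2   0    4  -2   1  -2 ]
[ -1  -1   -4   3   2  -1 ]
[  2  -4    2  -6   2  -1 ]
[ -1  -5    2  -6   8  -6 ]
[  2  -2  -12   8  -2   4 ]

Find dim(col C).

Row reduce to echelon form.
R2 ← R2 − (1/2)·R1: [0, -1, -6, 4, 3/2, 0]
R3 ← R3 + R1: [0, -4, 6, -8, 3, -3]
R4 ← R4 − (1/2)·R1: [0, -5, 0, -5, 15/2, -5]
R5 ← R5 + R1: [0, -2, -8, 6, -1, 2]
R3 ← R3 − (4)·R2: [0, 0, 30, -24, -3, -3]
R4 ← R4 − (5)·R2: [0, 0, 30, -25, 0, -5]
R5 ← R5 − (2)·R2: [0, 0, 4, -2, -4, 2]
R4 ← R4 − R3: [0, 0, 0, -1, 3, -2]
R5 ← R5 − (2/15)·R3: [0, 0, 0, 6/5, -18/5, 12/5]
R5 ← R5 + (6/5)·R4: [0, 0, 0, 0, 0, 0]
Echelon form has 4 nonzero rows, so rank(C) = 4.
The column space has dimension equal to the rank: 4.

4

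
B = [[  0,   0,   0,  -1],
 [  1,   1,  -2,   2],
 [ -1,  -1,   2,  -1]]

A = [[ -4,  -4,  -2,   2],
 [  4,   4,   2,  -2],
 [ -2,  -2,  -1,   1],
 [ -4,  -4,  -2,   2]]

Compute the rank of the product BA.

1

First compute BA:
[[  4,   4,   2,  -2],
 [ -4,  -4,  -2,   2],
 [  0,   0,   0,   0]]
Now row reduce the product.
R2 ← R2 + R1: [0, 0, 0, 0]
1 nonzero row, so rank(BA) = 1.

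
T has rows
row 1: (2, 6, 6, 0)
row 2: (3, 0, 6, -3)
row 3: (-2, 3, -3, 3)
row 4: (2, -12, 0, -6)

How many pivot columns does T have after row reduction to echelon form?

Row reduce to echelon form.
R2 ← R2 − (3/2)·R1: [0, -9, -3, -3]
R3 ← R3 + R1: [0, 9, 3, 3]
R4 ← R4 − R1: [0, -18, -6, -6]
R3 ← R3 + R2: [0, 0, 0, 0]
R4 ← R4 − (2)·R2: [0, 0, 0, 0]
Echelon form has 2 nonzero rows, so rank(T) = 2.
Each nonzero row contributes one pivot column: 2 pivot columns.

2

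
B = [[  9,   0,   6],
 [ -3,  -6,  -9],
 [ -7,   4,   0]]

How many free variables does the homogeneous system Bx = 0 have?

1

Row reduce to echelon form.
R2 ← R2 + (1/3)·R1: [0, -6, -7]
R3 ← R3 + (7/9)·R1: [0, 4, 14/3]
R3 ← R3 + (2/3)·R2: [0, 0, 0]
2 nonzero rows, so rank(B) = 2.
B has 3 columns; by rank–nullity, nullity = 3 − 2 = 1.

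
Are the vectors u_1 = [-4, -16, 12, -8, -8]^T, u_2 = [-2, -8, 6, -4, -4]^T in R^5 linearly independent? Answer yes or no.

Form the matrix with these vectors as rows and row reduce.
R2 ← R2 − (1/2)·R1: [0, 0, 0, 0, 0]
1 nonzero row, so the 2 vectors span a space of dimension 1.
Since 1 < 2, the vectors are linearly dependent.

no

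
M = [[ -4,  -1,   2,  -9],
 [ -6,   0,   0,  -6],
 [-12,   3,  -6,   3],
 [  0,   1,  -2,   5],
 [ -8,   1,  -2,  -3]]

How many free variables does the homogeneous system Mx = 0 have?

2

Row reduce to echelon form.
R2 ← R2 − (3/2)·R1: [0, 3/2, -3, 15/2]
R3 ← R3 − (3)·R1: [0, 6, -12, 30]
R5 ← R5 − (2)·R1: [0, 3, -6, 15]
R3 ← R3 − (4)·R2: [0, 0, 0, 0]
R4 ← R4 − (2/3)·R2: [0, 0, 0, 0]
R5 ← R5 − (2)·R2: [0, 0, 0, 0]
2 nonzero rows, so rank(M) = 2.
M has 4 columns; by rank–nullity, nullity = 4 − 2 = 2.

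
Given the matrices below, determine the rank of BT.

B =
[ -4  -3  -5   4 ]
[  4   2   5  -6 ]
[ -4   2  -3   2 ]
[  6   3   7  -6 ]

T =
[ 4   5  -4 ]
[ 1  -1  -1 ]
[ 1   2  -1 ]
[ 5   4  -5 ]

First compute BT:
[[ -4, -11,   4],
 [ -7,   4,   7],
 [ -7, -20,   7],
 [  4,  17,  -4]]
Now row reduce the product.
R2 ← R2 − (7/4)·R1: [0, 93/4, 0]
R3 ← R3 − (7/4)·R1: [0, -3/4, 0]
R4 ← R4 + R1: [0, 6, 0]
R3 ← R3 + (1/31)·R2: [0, 0, 0]
R4 ← R4 − (8/31)·R2: [0, 0, 0]
2 nonzero rows, so rank(BT) = 2.

2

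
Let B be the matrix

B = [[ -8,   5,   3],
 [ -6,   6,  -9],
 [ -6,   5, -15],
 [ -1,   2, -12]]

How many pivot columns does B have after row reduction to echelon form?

Row reduce to echelon form.
R2 ← R2 − (3/4)·R1: [0, 9/4, -45/4]
R3 ← R3 − (3/4)·R1: [0, 5/4, -69/4]
R4 ← R4 − (1/8)·R1: [0, 11/8, -99/8]
R3 ← R3 − (5/9)·R2: [0, 0, -11]
R4 ← R4 − (11/18)·R2: [0, 0, -11/2]
R4 ← R4 − (1/2)·R3: [0, 0, 0]
Echelon form has 3 nonzero rows, so rank(B) = 3.
Each nonzero row contributes one pivot column: 3 pivot columns.

3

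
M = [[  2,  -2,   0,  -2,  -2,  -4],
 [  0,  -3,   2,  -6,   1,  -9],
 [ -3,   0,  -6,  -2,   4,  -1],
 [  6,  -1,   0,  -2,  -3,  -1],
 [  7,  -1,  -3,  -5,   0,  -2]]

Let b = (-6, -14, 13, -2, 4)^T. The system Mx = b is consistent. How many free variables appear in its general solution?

Row reduce the augmented matrix [M | b].
R3 ← R3 + (3/2)·R1: [0, -3, -6, -5, 1, -7, 4]
R4 ← R4 − (3)·R1: [0, 5, 0, 4, 3, 11, 16]
R5 ← R5 − (7/2)·R1: [0, 6, -3, 2, 7, 12, 25]
R3 ← R3 − R2: [0, 0, -8, 1, 0, 2, 18]
R4 ← R4 + (5/3)·R2: [0, 0, 10/3, -6, 14/3, -4, -22/3]
R5 ← R5 + (2)·R2: [0, 0, 1, -10, 9, -6, -3]
R4 ← R4 + (5/12)·R3: [0, 0, 0, -67/12, 14/3, -19/6, 1/6]
R5 ← R5 + (1/8)·R3: [0, 0, 0, -79/8, 9, -23/4, -3/4]
R5 ← R5 − (237/134)·R4: [0, 0, 0, 0, 50/67, -10/67, -70/67]
The echelon form has 5 nonzero rows, and every pivot lies in the first 6 columns, so rank(M) = rank([M|b]) = 5.
The system is consistent.
Free variables = (unknowns) − (rank) = 6 − 5 = 1.

1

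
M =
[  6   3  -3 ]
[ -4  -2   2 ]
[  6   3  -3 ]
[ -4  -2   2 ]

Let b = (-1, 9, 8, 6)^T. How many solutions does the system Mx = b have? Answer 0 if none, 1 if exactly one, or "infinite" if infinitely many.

0

Row reduce the augmented matrix [M | b].
R2 ← R2 + (2/3)·R1: [0, 0, 0, 25/3]
R3 ← R3 − R1: [0, 0, 0, 9]
R4 ← R4 + (2/3)·R1: [0, 0, 0, 16/3]
R3 ← R3 − (27/25)·R2: [0, 0, 0, 0]
R4 ← R4 − (16/25)·R2: [0, 0, 0, 0]
The echelon form has 2 nonzero rows; the last pivot sits in the augmented column, so rank(M) = 1 but rank([M|b]) = 2.
Since the ranks differ, the system is inconsistent.
It has no solutions.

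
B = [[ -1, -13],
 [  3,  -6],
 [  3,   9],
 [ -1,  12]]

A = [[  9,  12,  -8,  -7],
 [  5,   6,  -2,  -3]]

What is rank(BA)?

First compute BA:
[[-74, -90,  34,  46],
 [ -3,   0, -12,  -3],
 [ 72,  90, -42, -48],
 [ 51,  60, -16, -29]]
Now row reduce the product.
R2 ← R2 − (3/74)·R1: [0, 135/37, -495/37, -180/37]
R3 ← R3 + (36/37)·R1: [0, 90/37, -330/37, -120/37]
R4 ← R4 + (51/74)·R1: [0, -75/37, 275/37, 100/37]
R3 ← R3 − (2/3)·R2: [0, 0, 0, 0]
R4 ← R4 + (5/9)·R2: [0, 0, 0, 0]
2 nonzero rows, so rank(BA) = 2.

2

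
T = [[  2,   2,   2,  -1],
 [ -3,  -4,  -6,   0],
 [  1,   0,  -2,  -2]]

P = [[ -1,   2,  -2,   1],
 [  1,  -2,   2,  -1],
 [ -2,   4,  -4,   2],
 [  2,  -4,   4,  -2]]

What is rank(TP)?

1

First compute TP:
[[ -6,  12, -12,   6],
 [ 11, -22,  22, -11],
 [ -1,   2,  -2,   1]]
Now row reduce the product.
R2 ← R2 + (11/6)·R1: [0, 0, 0, 0]
R3 ← R3 − (1/6)·R1: [0, 0, 0, 0]
1 nonzero row, so rank(TP) = 1.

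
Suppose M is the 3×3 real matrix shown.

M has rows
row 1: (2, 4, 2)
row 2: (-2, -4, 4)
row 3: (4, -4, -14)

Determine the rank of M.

Row reduce to echelon form.
R2 ← R2 + R1: [0, 0, 6]
R3 ← R3 − (2)·R1: [0, -12, -18]
Swap R2 ↔ R3
Echelon form has 3 nonzero rows, so rank(M) = 3.

3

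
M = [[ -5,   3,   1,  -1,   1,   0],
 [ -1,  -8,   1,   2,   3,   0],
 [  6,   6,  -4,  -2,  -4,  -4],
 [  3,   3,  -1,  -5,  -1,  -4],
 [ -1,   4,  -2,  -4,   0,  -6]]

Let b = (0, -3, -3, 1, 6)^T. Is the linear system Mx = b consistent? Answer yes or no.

no

Row reduce the augmented matrix [M | b].
R2 ← R2 − (1/5)·R1: [0, -43/5, 4/5, 11/5, 14/5, 0, -3]
R3 ← R3 + (6/5)·R1: [0, 48/5, -14/5, -16/5, -14/5, -4, -3]
R4 ← R4 + (3/5)·R1: [0, 24/5, -2/5, -28/5, -2/5, -4, 1]
R5 ← R5 − (1/5)·R1: [0, 17/5, -11/5, -19/5, -1/5, -6, 6]
R3 ← R3 + (48/43)·R2: [0, 0, -82/43, -32/43, 14/43, -4, -273/43]
R4 ← R4 + (24/43)·R2: [0, 0, 2/43, -188/43, 50/43, -4, -29/43]
R5 ← R5 + (17/43)·R2: [0, 0, -81/43, -126/43, 39/43, -6, 207/43]
R4 ← R4 + (1/41)·R3: [0, 0, 0, -180/41, 48/41, -168/41, -34/41]
R5 ← R5 − (81/82)·R3: [0, 0, 0, -90/41, 24/41, -84/41, 909/82]
R5 ← R5 − (1/2)·R4: [0, 0, 0, 0, 0, 0, 23/2]
The echelon form has 5 nonzero rows; the last pivot sits in the augmented column, so rank(M) = 4 but rank([M|b]) = 5.
Since the ranks differ, the system is inconsistent.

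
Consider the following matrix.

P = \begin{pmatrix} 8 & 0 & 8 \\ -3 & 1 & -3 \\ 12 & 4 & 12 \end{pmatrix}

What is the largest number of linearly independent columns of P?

Row reduce to echelon form.
R2 ← R2 + (3/8)·R1: [0, 1, 0]
R3 ← R3 − (3/2)·R1: [0, 4, 0]
R3 ← R3 − (4)·R2: [0, 0, 0]
Echelon form has 2 nonzero rows, so rank(P) = 2.
The rank gives the maximum number of linearly independent columns: 2.

2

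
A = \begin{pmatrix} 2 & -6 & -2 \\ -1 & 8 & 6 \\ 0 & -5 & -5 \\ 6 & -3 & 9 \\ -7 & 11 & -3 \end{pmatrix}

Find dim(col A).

Row reduce to echelon form.
R2 ← R2 + (1/2)·R1: [0, 5, 5]
R4 ← R4 − (3)·R1: [0, 15, 15]
R5 ← R5 + (7/2)·R1: [0, -10, -10]
R3 ← R3 + R2: [0, 0, 0]
R4 ← R4 − (3)·R2: [0, 0, 0]
R5 ← R5 + (2)·R2: [0, 0, 0]
Echelon form has 2 nonzero rows, so rank(A) = 2.
The column space has dimension equal to the rank: 2.

2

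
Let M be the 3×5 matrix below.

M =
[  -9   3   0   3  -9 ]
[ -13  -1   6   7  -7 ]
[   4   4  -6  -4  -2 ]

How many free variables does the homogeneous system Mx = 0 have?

3

Row reduce to echelon form.
R2 ← R2 − (13/9)·R1: [0, -16/3, 6, 8/3, 6]
R3 ← R3 + (4/9)·R1: [0, 16/3, -6, -8/3, -6]
R3 ← R3 + R2: [0, 0, 0, 0, 0]
2 nonzero rows, so rank(M) = 2.
M has 5 columns; by rank–nullity, nullity = 5 − 2 = 3.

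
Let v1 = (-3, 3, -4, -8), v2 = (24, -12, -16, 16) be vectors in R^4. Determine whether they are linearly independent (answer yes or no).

yes

Form the matrix with these vectors as rows and row reduce.
R2 ← R2 + (8)·R1: [0, 12, -48, -48]
2 nonzero rows, so the 2 vectors span a space of dimension 2.
Since 2 = 2, the vectors are linearly independent.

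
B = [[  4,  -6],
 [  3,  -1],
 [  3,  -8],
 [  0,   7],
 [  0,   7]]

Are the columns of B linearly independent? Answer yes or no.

yes

Row reduce B to echelon form.
R2 ← R2 − (3/4)·R1: [0, 7/2]
R3 ← R3 − (3/4)·R1: [0, -7/2]
R3 ← R3 + R2: [0, 0]
R4 ← R4 − (2)·R2: [0, 0]
R5 ← R5 − (2)·R2: [0, 0]
2 pivots among 2 columns.
Every column is a pivot column, so the columns are linearly independent.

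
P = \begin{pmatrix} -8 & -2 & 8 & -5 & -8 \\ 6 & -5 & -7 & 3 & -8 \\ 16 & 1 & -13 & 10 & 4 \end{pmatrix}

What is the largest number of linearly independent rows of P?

Row reduce to echelon form.
R2 ← R2 + (3/4)·R1: [0, -13/2, -1, -3/4, -14]
R3 ← R3 + (2)·R1: [0, -3, 3, 0, -12]
R3 ← R3 − (6/13)·R2: [0, 0, 45/13, 9/26, -72/13]
Echelon form has 3 nonzero rows, so rank(P) = 3.
The rank gives the maximum number of linearly independent rows: 3.

3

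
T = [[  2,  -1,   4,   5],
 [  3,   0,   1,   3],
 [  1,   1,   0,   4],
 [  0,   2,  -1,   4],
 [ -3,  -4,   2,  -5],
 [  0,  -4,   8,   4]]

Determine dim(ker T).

0

Row reduce to echelon form.
R2 ← R2 − (3/2)·R1: [0, 3/2, -5, -9/2]
R3 ← R3 − (1/2)·R1: [0, 3/2, -2, 3/2]
R5 ← R5 + (3/2)·R1: [0, -11/2, 8, 5/2]
R3 ← R3 − R2: [0, 0, 3, 6]
R4 ← R4 − (4/3)·R2: [0, 0, 17/3, 10]
R5 ← R5 + (11/3)·R2: [0, 0, -31/3, -14]
R6 ← R6 + (8/3)·R2: [0, 0, -16/3, -8]
R4 ← R4 − (17/9)·R3: [0, 0, 0, -4/3]
R5 ← R5 + (31/9)·R3: [0, 0, 0, 20/3]
R6 ← R6 + (16/9)·R3: [0, 0, 0, 8/3]
R5 ← R5 + (5)·R4: [0, 0, 0, 0]
R6 ← R6 + (2)·R4: [0, 0, 0, 0]
4 nonzero rows, so rank(T) = 4.
T has 4 columns; by rank–nullity, nullity = 4 − 4 = 0.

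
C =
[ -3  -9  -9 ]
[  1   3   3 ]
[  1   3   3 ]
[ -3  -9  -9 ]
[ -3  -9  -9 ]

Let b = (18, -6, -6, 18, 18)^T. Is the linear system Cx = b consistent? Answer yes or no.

Row reduce the augmented matrix [C | b].
R2 ← R2 + (1/3)·R1: [0, 0, 0, 0]
R3 ← R3 + (1/3)·R1: [0, 0, 0, 0]
R4 ← R4 − R1: [0, 0, 0, 0]
R5 ← R5 − R1: [0, 0, 0, 0]
The echelon form has 1 nonzero rows, and every pivot lies in the first 3 columns, so rank(C) = rank([C|b]) = 1.
The system is consistent.

yes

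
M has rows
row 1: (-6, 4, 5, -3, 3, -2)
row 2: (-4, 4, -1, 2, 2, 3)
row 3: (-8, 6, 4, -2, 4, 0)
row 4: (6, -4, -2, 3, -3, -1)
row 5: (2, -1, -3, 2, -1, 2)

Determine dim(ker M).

Row reduce to echelon form.
R2 ← R2 − (2/3)·R1: [0, 4/3, -13/3, 4, 0, 13/3]
R3 ← R3 − (4/3)·R1: [0, 2/3, -8/3, 2, 0, 8/3]
R4 ← R4 + R1: [0, 0, 3, 0, 0, -3]
R5 ← R5 + (1/3)·R1: [0, 1/3, -4/3, 1, 0, 4/3]
R3 ← R3 − (1/2)·R2: [0, 0, -1/2, 0, 0, 1/2]
R5 ← R5 − (1/4)·R2: [0, 0, -1/4, 0, 0, 1/4]
R4 ← R4 + (6)·R3: [0, 0, 0, 0, 0, 0]
R5 ← R5 − (1/2)·R3: [0, 0, 0, 0, 0, 0]
3 nonzero rows, so rank(M) = 3.
M has 6 columns; by rank–nullity, nullity = 6 − 3 = 3.

3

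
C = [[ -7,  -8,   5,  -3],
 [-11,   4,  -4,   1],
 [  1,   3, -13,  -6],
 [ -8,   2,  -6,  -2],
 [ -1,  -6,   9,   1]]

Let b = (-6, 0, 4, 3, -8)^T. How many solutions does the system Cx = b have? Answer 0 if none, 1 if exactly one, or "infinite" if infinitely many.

0

Row reduce the augmented matrix [C | b].
R2 ← R2 − (11/7)·R1: [0, 116/7, -83/7, 40/7, 66/7]
R3 ← R3 + (1/7)·R1: [0, 13/7, -86/7, -45/7, 22/7]
R4 ← R4 − (8/7)·R1: [0, 78/7, -82/7, 10/7, 69/7]
R5 ← R5 − (1/7)·R1: [0, -34/7, 58/7, 10/7, -50/7]
R3 ← R3 − (13/116)·R2: [0, 0, -1271/116, -205/29, 121/58]
R4 ← R4 − (39/58)·R2: [0, 0, -217/58, -70/29, 102/29]
R5 ← R5 + (17/58)·R2: [0, 0, 279/58, 90/29, -127/29]
R4 ← R4 − (14/41)·R3: [0, 0, 0, 0, 115/41]
R5 ← R5 + (18/41)·R3: [0, 0, 0, 0, -142/41]
R5 ← R5 + (142/115)·R4: [0, 0, 0, 0, 0]
The echelon form has 4 nonzero rows; the last pivot sits in the augmented column, so rank(C) = 3 but rank([C|b]) = 4.
Since the ranks differ, the system is inconsistent.
It has no solutions.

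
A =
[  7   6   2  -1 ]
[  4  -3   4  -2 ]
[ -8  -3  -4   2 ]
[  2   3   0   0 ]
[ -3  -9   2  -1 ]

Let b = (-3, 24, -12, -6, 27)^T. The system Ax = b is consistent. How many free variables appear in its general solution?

2

Row reduce the augmented matrix [A | b].
R2 ← R2 − (4/7)·R1: [0, -45/7, 20/7, -10/7, 180/7]
R3 ← R3 + (8/7)·R1: [0, 27/7, -12/7, 6/7, -108/7]
R4 ← R4 − (2/7)·R1: [0, 9/7, -4/7, 2/7, -36/7]
R5 ← R5 + (3/7)·R1: [0, -45/7, 20/7, -10/7, 180/7]
R3 ← R3 + (3/5)·R2: [0, 0, 0, 0, 0]
R4 ← R4 + (1/5)·R2: [0, 0, 0, 0, 0]
R5 ← R5 − R2: [0, 0, 0, 0, 0]
The echelon form has 2 nonzero rows, and every pivot lies in the first 4 columns, so rank(A) = rank([A|b]) = 2.
The system is consistent.
Free variables = (unknowns) − (rank) = 4 − 2 = 2.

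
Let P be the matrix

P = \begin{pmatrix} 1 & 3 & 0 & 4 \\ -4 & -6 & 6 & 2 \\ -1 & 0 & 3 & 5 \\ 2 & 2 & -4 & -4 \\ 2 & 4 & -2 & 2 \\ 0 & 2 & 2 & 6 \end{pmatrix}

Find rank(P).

2

Row reduce to echelon form.
R2 ← R2 + (4)·R1: [0, 6, 6, 18]
R3 ← R3 + R1: [0, 3, 3, 9]
R4 ← R4 − (2)·R1: [0, -4, -4, -12]
R5 ← R5 − (2)·R1: [0, -2, -2, -6]
R3 ← R3 − (1/2)·R2: [0, 0, 0, 0]
R4 ← R4 + (2/3)·R2: [0, 0, 0, 0]
R5 ← R5 + (1/3)·R2: [0, 0, 0, 0]
R6 ← R6 − (1/3)·R2: [0, 0, 0, 0]
Echelon form has 2 nonzero rows, so rank(P) = 2.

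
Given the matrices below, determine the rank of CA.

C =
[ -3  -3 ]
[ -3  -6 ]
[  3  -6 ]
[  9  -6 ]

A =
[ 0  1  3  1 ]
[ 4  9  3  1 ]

2

First compute CA:
[[-12, -30, -18,  -6],
 [-24, -57, -27,  -9],
 [-24, -51,  -9,  -3],
 [-24, -45,   9,   3]]
Now row reduce the product.
R2 ← R2 − (2)·R1: [0, 3, 9, 3]
R3 ← R3 − (2)·R1: [0, 9, 27, 9]
R4 ← R4 − (2)·R1: [0, 15, 45, 15]
R3 ← R3 − (3)·R2: [0, 0, 0, 0]
R4 ← R4 − (5)·R2: [0, 0, 0, 0]
2 nonzero rows, so rank(CA) = 2.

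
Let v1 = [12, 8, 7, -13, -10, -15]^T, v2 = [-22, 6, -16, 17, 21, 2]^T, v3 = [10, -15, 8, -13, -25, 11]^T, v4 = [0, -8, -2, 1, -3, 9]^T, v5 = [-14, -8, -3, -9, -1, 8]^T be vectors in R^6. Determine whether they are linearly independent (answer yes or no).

yes

Form the matrix with these vectors as rows and row reduce.
R2 ← R2 + (11/6)·R1: [0, 62/3, -19/6, -41/6, 8/3, -51/2]
R3 ← R3 − (5/6)·R1: [0, -65/3, 13/6, -13/6, -50/3, 47/2]
R5 ← R5 + (7/6)·R1: [0, 4/3, 31/6, -145/6, -38/3, -19/2]
R3 ← R3 + (65/62)·R2: [0, 0, -143/124, -1157/124, -430/31, -401/124]
R4 ← R4 + (12/31)·R2: [0, 0, -100/31, -51/31, -61/31, -27/31]
R5 ← R5 − (2/31)·R2: [0, 0, 333/62, -1471/62, -398/31, -487/62]
R4 ← R4 − (400/143)·R3: [0, 0, 0, 269/11, 5267/143, 1169/143]
R5 ← R5 + (666/143)·R3: [0, 0, 0, -739/11, -11074/143, -3277/143]
R5 ← R5 + (739/269)·R4: [0, 0, 0, 0, 83037/3497, -1602/3497]
5 nonzero rows, so the 5 vectors span a space of dimension 5.
Since 5 = 5, the vectors are linearly independent.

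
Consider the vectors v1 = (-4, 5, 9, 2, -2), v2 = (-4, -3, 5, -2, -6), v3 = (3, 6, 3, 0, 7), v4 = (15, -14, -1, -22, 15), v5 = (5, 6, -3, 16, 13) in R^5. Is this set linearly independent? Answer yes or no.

no

Form the matrix with these vectors as rows and row reduce.
R2 ← R2 − R1: [0, -8, -4, -4, -4]
R3 ← R3 + (3/4)·R1: [0, 39/4, 39/4, 3/2, 11/2]
R4 ← R4 + (15/4)·R1: [0, 19/4, 131/4, -29/2, 15/2]
R5 ← R5 + (5/4)·R1: [0, 49/4, 33/4, 37/2, 21/2]
R3 ← R3 + (39/32)·R2: [0, 0, 39/8, -27/8, 5/8]
R4 ← R4 + (19/32)·R2: [0, 0, 243/8, -135/8, 41/8]
R5 ← R5 + (49/32)·R2: [0, 0, 17/8, 99/8, 35/8]
R4 ← R4 − (81/13)·R3: [0, 0, 0, 54/13, 16/13]
R5 ← R5 − (17/39)·R3: [0, 0, 0, 180/13, 160/39]
R5 ← R5 − (10/3)·R4: [0, 0, 0, 0, 0]
4 nonzero rows, so the 5 vectors span a space of dimension 4.
Since 4 < 5, the vectors are linearly dependent.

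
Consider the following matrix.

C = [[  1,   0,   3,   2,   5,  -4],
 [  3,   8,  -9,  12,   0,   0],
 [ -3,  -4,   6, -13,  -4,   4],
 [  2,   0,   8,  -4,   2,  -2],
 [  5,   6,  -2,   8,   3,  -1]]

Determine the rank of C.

Row reduce to echelon form.
R2 ← R2 − (3)·R1: [0, 8, -18, 6, -15, 12]
R3 ← R3 + (3)·R1: [0, -4, 15, -7, 11, -8]
R4 ← R4 − (2)·R1: [0, 0, 2, -8, -8, 6]
R5 ← R5 − (5)·R1: [0, 6, -17, -2, -22, 19]
R3 ← R3 + (1/2)·R2: [0, 0, 6, -4, 7/2, -2]
R5 ← R5 − (3/4)·R2: [0, 0, -7/2, -13/2, -43/4, 10]
R4 ← R4 − (1/3)·R3: [0, 0, 0, -20/3, -55/6, 20/3]
R5 ← R5 + (7/12)·R3: [0, 0, 0, -53/6, -209/24, 53/6]
R5 ← R5 − (53/40)·R4: [0, 0, 0, 0, 55/16, 0]
Echelon form has 5 nonzero rows, so rank(C) = 5.

5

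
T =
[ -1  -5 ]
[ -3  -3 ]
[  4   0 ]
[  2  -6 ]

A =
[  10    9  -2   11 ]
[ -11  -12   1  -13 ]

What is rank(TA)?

2

First compute TA:
[[ 45,  51,  -3,  54],
 [  3,   9,   3,   6],
 [ 40,  36,  -8,  44],
 [ 86,  90, -10, 100]]
Now row reduce the product.
R2 ← R2 − (1/15)·R1: [0, 28/5, 16/5, 12/5]
R3 ← R3 − (8/9)·R1: [0, -28/3, -16/3, -4]
R4 ← R4 − (86/45)·R1: [0, -112/15, -64/15, -16/5]
R3 ← R3 + (5/3)·R2: [0, 0, 0, 0]
R4 ← R4 + (4/3)·R2: [0, 0, 0, 0]
2 nonzero rows, so rank(TA) = 2.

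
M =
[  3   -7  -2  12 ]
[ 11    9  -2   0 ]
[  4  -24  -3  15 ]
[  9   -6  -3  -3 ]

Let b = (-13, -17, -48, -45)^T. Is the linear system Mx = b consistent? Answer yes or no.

Row reduce the augmented matrix [M | b].
R2 ← R2 − (11/3)·R1: [0, 104/3, 16/3, -44, 92/3]
R3 ← R3 − (4/3)·R1: [0, -44/3, -1/3, -1, -92/3]
R4 ← R4 − (3)·R1: [0, 15, 3, -39, -6]
R3 ← R3 + (11/26)·R2: [0, 0, 25/13, -255/13, -230/13]
R4 ← R4 − (45/104)·R2: [0, 0, 9/13, -519/26, -501/26]
R4 ← R4 − (9/25)·R3: [0, 0, 0, -129/10, -129/10]
The echelon form has 4 nonzero rows, and every pivot lies in the first 4 columns, so rank(M) = rank([M|b]) = 4.
The system is consistent.

yes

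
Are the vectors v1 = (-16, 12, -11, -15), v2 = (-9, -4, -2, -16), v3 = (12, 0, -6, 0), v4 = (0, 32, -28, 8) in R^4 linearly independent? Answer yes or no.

Form the matrix with these vectors as rows and row reduce.
R2 ← R2 − (9/16)·R1: [0, -43/4, 67/16, -121/16]
R3 ← R3 + (3/4)·R1: [0, 9, -57/4, -45/4]
R3 ← R3 + (36/43)·R2: [0, 0, -462/43, -756/43]
R4 ← R4 + (128/43)·R2: [0, 0, -668/43, -624/43]
R4 ← R4 − (334/231)·R3: [0, 0, 0, 120/11]
4 nonzero rows, so the 4 vectors span a space of dimension 4.
Since 4 = 4, the vectors are linearly independent.

yes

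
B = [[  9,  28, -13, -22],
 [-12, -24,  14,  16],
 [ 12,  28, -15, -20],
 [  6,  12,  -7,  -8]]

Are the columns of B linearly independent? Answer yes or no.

Row reduce B to echelon form.
R2 ← R2 + (4/3)·R1: [0, 40/3, -10/3, -40/3]
R3 ← R3 − (4/3)·R1: [0, -28/3, 7/3, 28/3]
R4 ← R4 − (2/3)·R1: [0, -20/3, 5/3, 20/3]
R3 ← R3 + (7/10)·R2: [0, 0, 0, 0]
R4 ← R4 + (1/2)·R2: [0, 0, 0, 0]
2 pivots among 4 columns.
Only 2 < 4 pivot columns, so the columns are linearly dependent.

no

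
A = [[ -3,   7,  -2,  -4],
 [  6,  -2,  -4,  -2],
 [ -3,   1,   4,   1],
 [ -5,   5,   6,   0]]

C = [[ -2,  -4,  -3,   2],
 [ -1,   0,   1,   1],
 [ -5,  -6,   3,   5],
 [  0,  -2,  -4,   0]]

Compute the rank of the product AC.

3

First compute AC:
[[  9,  32,  26,  -9],
 [ 10,   4, -24, -10],
 [-15, -14,  18,  15],
 [-25, -16,  38,  25]]
Now row reduce the product.
R2 ← R2 − (10/9)·R1: [0, -284/9, -476/9, 0]
R3 ← R3 + (5/3)·R1: [0, 118/3, 184/3, 0]
R4 ← R4 + (25/9)·R1: [0, 656/9, 992/9, 0]
R3 ← R3 + (177/142)·R2: [0, 0, -326/71, 0]
R4 ← R4 + (164/71)·R2: [0, 0, -848/71, 0]
R4 ← R4 − (424/163)·R3: [0, 0, 0, 0]
3 nonzero rows, so rank(AC) = 3.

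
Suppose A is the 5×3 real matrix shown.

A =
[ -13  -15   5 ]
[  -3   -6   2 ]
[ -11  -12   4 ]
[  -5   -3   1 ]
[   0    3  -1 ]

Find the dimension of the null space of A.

Row reduce to echelon form.
R2 ← R2 − (3/13)·R1: [0, -33/13, 11/13]
R3 ← R3 − (11/13)·R1: [0, 9/13, -3/13]
R4 ← R4 − (5/13)·R1: [0, 36/13, -12/13]
R3 ← R3 + (3/11)·R2: [0, 0, 0]
R4 ← R4 + (12/11)·R2: [0, 0, 0]
R5 ← R5 + (13/11)·R2: [0, 0, 0]
2 nonzero rows, so rank(A) = 2.
A has 3 columns; by rank–nullity, nullity = 3 − 2 = 1.

1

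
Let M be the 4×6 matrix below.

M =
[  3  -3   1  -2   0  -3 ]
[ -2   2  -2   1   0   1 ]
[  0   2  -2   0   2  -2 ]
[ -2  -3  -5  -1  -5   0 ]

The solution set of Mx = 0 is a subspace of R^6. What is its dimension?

Row reduce to echelon form.
R2 ← R2 + (2/3)·R1: [0, 0, -4/3, -1/3, 0, -1]
R4 ← R4 + (2/3)·R1: [0, -5, -13/3, -7/3, -5, -2]
Swap R2 ↔ R3
R4 ← R4 + (5/2)·R2: [0, 0, -28/3, -7/3, 0, -7]
R4 ← R4 − (7)·R3: [0, 0, 0, 0, 0, 0]
3 nonzero rows, so rank(M) = 3.
M has 6 columns; by rank–nullity, nullity = 6 − 3 = 3.

3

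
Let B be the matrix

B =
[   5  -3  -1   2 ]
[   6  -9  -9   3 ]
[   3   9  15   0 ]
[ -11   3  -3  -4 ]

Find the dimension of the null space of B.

2

Row reduce to echelon form.
R2 ← R2 − (6/5)·R1: [0, -27/5, -39/5, 3/5]
R3 ← R3 − (3/5)·R1: [0, 54/5, 78/5, -6/5]
R4 ← R4 + (11/5)·R1: [0, -18/5, -26/5, 2/5]
R3 ← R3 + (2)·R2: [0, 0, 0, 0]
R4 ← R4 − (2/3)·R2: [0, 0, 0, 0]
2 nonzero rows, so rank(B) = 2.
B has 4 columns; by rank–nullity, nullity = 4 − 2 = 2.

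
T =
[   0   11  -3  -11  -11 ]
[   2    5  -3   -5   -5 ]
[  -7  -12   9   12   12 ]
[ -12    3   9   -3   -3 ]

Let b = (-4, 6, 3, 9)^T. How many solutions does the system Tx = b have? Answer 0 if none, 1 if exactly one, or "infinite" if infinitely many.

0

Row reduce the augmented matrix [T | b].
Swap R1 ↔ R2
R3 ← R3 + (7/2)·R1: [0, 11/2, -3/2, -11/2, -11/2, 24]
R4 ← R4 + (6)·R1: [0, 33, -9, -33, -33, 45]
R3 ← R3 − (1/2)·R2: [0, 0, 0, 0, 0, 26]
R4 ← R4 − (3)·R2: [0, 0, 0, 0, 0, 57]
R4 ← R4 − (57/26)·R3: [0, 0, 0, 0, 0, 0]
The echelon form has 3 nonzero rows; the last pivot sits in the augmented column, so rank(T) = 2 but rank([T|b]) = 3.
Since the ranks differ, the system is inconsistent.
It has no solutions.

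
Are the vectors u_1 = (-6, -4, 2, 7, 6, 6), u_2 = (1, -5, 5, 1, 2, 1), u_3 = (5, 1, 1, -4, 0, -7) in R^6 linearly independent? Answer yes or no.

yes

Form the matrix with these vectors as rows and row reduce.
R2 ← R2 + (1/6)·R1: [0, -17/3, 16/3, 13/6, 3, 2]
R3 ← R3 + (5/6)·R1: [0, -7/3, 8/3, 11/6, 5, -2]
R3 ← R3 − (7/17)·R2: [0, 0, 8/17, 16/17, 64/17, -48/17]
3 nonzero rows, so the 3 vectors span a space of dimension 3.
Since 3 = 3, the vectors are linearly independent.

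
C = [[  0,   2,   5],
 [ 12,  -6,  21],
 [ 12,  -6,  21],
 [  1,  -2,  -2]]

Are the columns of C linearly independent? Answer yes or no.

no

Row reduce C to echelon form.
Swap R1 ↔ R2
R3 ← R3 − R1: [0, 0, 0]
R4 ← R4 − (1/12)·R1: [0, -3/2, -15/4]
R4 ← R4 + (3/4)·R2: [0, 0, 0]
2 pivots among 3 columns.
Only 2 < 3 pivot columns, so the columns are linearly dependent.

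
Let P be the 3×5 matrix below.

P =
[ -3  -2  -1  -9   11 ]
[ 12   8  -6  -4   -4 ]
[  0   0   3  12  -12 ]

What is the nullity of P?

Row reduce to echelon form.
R2 ← R2 + (4)·R1: [0, 0, -10, -40, 40]
R3 ← R3 + (3/10)·R2: [0, 0, 0, 0, 0]
2 nonzero rows, so rank(P) = 2.
P has 5 columns; by rank–nullity, nullity = 5 − 2 = 3.

3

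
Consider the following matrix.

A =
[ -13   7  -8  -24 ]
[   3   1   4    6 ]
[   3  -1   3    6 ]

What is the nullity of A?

Row reduce to echelon form.
R2 ← R2 + (3/13)·R1: [0, 34/13, 28/13, 6/13]
R3 ← R3 + (3/13)·R1: [0, 8/13, 15/13, 6/13]
R3 ← R3 − (4/17)·R2: [0, 0, 11/17, 6/17]
3 nonzero rows, so rank(A) = 3.
A has 4 columns; by rank–nullity, nullity = 4 − 3 = 1.

1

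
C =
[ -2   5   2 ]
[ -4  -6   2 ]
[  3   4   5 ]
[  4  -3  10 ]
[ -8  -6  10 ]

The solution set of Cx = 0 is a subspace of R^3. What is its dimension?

Row reduce to echelon form.
R2 ← R2 − (2)·R1: [0, -16, -2]
R3 ← R3 + (3/2)·R1: [0, 23/2, 8]
R4 ← R4 + (2)·R1: [0, 7, 14]
R5 ← R5 − (4)·R1: [0, -26, 2]
R3 ← R3 + (23/32)·R2: [0, 0, 105/16]
R4 ← R4 + (7/16)·R2: [0, 0, 105/8]
R5 ← R5 − (13/8)·R2: [0, 0, 21/4]
R4 ← R4 − (2)·R3: [0, 0, 0]
R5 ← R5 − (4/5)·R3: [0, 0, 0]
3 nonzero rows, so rank(C) = 3.
C has 3 columns; by rank–nullity, nullity = 3 − 3 = 0.

0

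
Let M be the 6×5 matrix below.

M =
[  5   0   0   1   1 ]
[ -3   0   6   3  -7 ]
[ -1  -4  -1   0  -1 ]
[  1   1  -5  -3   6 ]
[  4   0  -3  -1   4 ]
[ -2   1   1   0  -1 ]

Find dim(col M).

3

Row reduce to echelon form.
R2 ← R2 + (3/5)·R1: [0, 0, 6, 18/5, -32/5]
R3 ← R3 + (1/5)·R1: [0, -4, -1, 1/5, -4/5]
R4 ← R4 − (1/5)·R1: [0, 1, -5, -16/5, 29/5]
R5 ← R5 − (4/5)·R1: [0, 0, -3, -9/5, 16/5]
R6 ← R6 + (2/5)·R1: [0, 1, 1, 2/5, -3/5]
Swap R2 ↔ R3
R4 ← R4 + (1/4)·R2: [0, 0, -21/4, -63/20, 28/5]
R6 ← R6 + (1/4)·R2: [0, 0, 3/4, 9/20, -4/5]
R4 ← R4 + (7/8)·R3: [0, 0, 0, 0, 0]
R5 ← R5 + (1/2)·R3: [0, 0, 0, 0, 0]
R6 ← R6 − (1/8)·R3: [0, 0, 0, 0, 0]
Echelon form has 3 nonzero rows, so rank(M) = 3.
The column space has dimension equal to the rank: 3.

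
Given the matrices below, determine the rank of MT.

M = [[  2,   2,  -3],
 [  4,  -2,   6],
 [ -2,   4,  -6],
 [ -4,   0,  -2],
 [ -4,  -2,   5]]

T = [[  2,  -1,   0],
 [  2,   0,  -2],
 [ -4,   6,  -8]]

2

First compute MT:
[[ 20, -20,  20],
 [-20,  32, -44],
 [ 28, -34,  40],
 [  0,  -8,  16],
 [-32,  34, -36]]
Now row reduce the product.
R2 ← R2 + R1: [0, 12, -24]
R3 ← R3 − (7/5)·R1: [0, -6, 12]
R5 ← R5 + (8/5)·R1: [0, 2, -4]
R3 ← R3 + (1/2)·R2: [0, 0, 0]
R4 ← R4 + (2/3)·R2: [0, 0, 0]
R5 ← R5 − (1/6)·R2: [0, 0, 0]
2 nonzero rows, so rank(MT) = 2.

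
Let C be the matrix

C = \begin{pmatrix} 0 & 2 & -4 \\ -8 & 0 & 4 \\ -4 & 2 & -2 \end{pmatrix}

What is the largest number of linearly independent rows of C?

2

Row reduce to echelon form.
Swap R1 ↔ R2
R3 ← R3 − (1/2)·R1: [0, 2, -4]
R3 ← R3 − R2: [0, 0, 0]
Echelon form has 2 nonzero rows, so rank(C) = 2.
The rank gives the maximum number of linearly independent rows: 2.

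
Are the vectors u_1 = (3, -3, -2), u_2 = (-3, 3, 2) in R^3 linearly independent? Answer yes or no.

no

Form the matrix with these vectors as rows and row reduce.
R2 ← R2 + R1: [0, 0, 0]
1 nonzero row, so the 2 vectors span a space of dimension 1.
Since 1 < 2, the vectors are linearly dependent.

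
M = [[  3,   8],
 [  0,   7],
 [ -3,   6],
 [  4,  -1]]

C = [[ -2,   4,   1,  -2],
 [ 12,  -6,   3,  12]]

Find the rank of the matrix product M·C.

2

First compute MC:
[[ 90, -36,  27,  90],
 [ 84, -42,  21,  84],
 [ 78, -48,  15,  78],
 [-20,  22,   1, -20]]
Now row reduce the product.
R2 ← R2 − (14/15)·R1: [0, -42/5, -21/5, 0]
R3 ← R3 − (13/15)·R1: [0, -84/5, -42/5, 0]
R4 ← R4 + (2/9)·R1: [0, 14, 7, 0]
R3 ← R3 − (2)·R2: [0, 0, 0, 0]
R4 ← R4 + (5/3)·R2: [0, 0, 0, 0]
2 nonzero rows, so rank(MC) = 2.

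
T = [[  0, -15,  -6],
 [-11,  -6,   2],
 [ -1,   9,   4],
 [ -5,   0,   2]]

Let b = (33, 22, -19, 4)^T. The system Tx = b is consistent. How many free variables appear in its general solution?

Row reduce the augmented matrix [T | b].
Swap R1 ↔ R2
R3 ← R3 − (1/11)·R1: [0, 105/11, 42/11, -21]
R4 ← R4 − (5/11)·R1: [0, 30/11, 12/11, -6]
R3 ← R3 + (7/11)·R2: [0, 0, 0, 0]
R4 ← R4 + (2/11)·R2: [0, 0, 0, 0]
The echelon form has 2 nonzero rows, and every pivot lies in the first 3 columns, so rank(T) = rank([T|b]) = 2.
The system is consistent.
Free variables = (unknowns) − (rank) = 3 − 2 = 1.

1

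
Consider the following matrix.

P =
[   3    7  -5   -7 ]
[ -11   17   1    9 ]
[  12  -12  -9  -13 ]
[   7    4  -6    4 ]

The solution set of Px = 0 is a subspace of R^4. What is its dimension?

Row reduce to echelon form.
R2 ← R2 + (11/3)·R1: [0, 128/3, -52/3, -50/3]
R3 ← R3 − (4)·R1: [0, -40, 11, 15]
R4 ← R4 − (7/3)·R1: [0, -37/3, 17/3, 61/3]
R3 ← R3 + (15/16)·R2: [0, 0, -21/4, -5/8]
R4 ← R4 + (37/128)·R2: [0, 0, 21/32, 993/64]
R4 ← R4 + (1/8)·R3: [0, 0, 0, 247/16]
4 nonzero rows, so rank(P) = 4.
P has 4 columns; by rank–nullity, nullity = 4 − 4 = 0.

0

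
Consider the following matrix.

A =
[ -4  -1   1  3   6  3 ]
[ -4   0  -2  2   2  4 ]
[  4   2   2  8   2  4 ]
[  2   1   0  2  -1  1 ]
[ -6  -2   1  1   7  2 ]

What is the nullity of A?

Row reduce to echelon form.
R2 ← R2 − R1: [0, 1, -3, -1, -4, 1]
R3 ← R3 + R1: [0, 1, 3, 11, 8, 7]
R4 ← R4 + (1/2)·R1: [0, 1/2, 1/2, 7/2, 2, 5/2]
R5 ← R5 − (3/2)·R1: [0, -1/2, -1/2, -7/2, -2, -5/2]
R3 ← R3 − R2: [0, 0, 6, 12, 12, 6]
R4 ← R4 − (1/2)·R2: [0, 0, 2, 4, 4, 2]
R5 ← R5 + (1/2)·R2: [0, 0, -2, -4, -4, -2]
R4 ← R4 − (1/3)·R3: [0, 0, 0, 0, 0, 0]
R5 ← R5 + (1/3)·R3: [0, 0, 0, 0, 0, 0]
3 nonzero rows, so rank(A) = 3.
A has 6 columns; by rank–nullity, nullity = 6 − 3 = 3.

3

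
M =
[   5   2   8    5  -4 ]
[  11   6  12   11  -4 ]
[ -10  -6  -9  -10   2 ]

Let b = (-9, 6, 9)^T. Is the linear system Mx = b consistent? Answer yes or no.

Row reduce the augmented matrix [M | b].
R2 ← R2 − (11/5)·R1: [0, 8/5, -28/5, 0, 24/5, 129/5]
R3 ← R3 + (2)·R1: [0, -2, 7, 0, -6, -9]
R3 ← R3 + (5/4)·R2: [0, 0, 0, 0, 0, 93/4]
The echelon form has 3 nonzero rows; the last pivot sits in the augmented column, so rank(M) = 2 but rank([M|b]) = 3.
Since the ranks differ, the system is inconsistent.

no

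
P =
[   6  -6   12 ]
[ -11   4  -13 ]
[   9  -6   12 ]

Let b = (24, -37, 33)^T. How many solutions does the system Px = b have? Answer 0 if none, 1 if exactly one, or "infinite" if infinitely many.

1

Row reduce the augmented matrix [P | b].
R2 ← R2 + (11/6)·R1: [0, -7, 9, 7]
R3 ← R3 − (3/2)·R1: [0, 3, -6, -3]
R3 ← R3 + (3/7)·R2: [0, 0, -15/7, 0]
The echelon form has 3 nonzero rows, and every pivot lies in the first 3 columns, so rank(P) = rank([P|b]) = 3.
The system is consistent.
rank = 3 = number of unknowns, so the solution is unique.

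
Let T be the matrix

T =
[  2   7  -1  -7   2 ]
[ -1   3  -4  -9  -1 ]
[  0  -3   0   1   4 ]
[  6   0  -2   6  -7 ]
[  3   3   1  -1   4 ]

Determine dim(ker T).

Row reduce to echelon form.
R2 ← R2 + (1/2)·R1: [0, 13/2, -9/2, -25/2, 0]
R4 ← R4 − (3)·R1: [0, -21, 1, 27, -13]
R5 ← R5 − (3/2)·R1: [0, -15/2, 5/2, 19/2, 1]
R3 ← R3 + (6/13)·R2: [0, 0, -27/13, -62/13, 4]
R4 ← R4 + (42/13)·R2: [0, 0, -176/13, -174/13, -13]
R5 ← R5 + (15/13)·R2: [0, 0, -35/13, -64/13, 1]
R4 ← R4 − (176/27)·R3: [0, 0, 0, 478/27, -1055/27]
R5 ← R5 − (35/27)·R3: [0, 0, 0, 34/27, -113/27]
R5 ← R5 − (17/239)·R4: [0, 0, 0, 0, -336/239]
5 nonzero rows, so rank(T) = 5.
T has 5 columns; by rank–nullity, nullity = 5 − 5 = 0.

0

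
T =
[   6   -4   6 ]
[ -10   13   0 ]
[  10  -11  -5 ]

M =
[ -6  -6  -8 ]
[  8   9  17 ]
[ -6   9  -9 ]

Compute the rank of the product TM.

3

First compute TM:
[[-104, -18, -170],
 [164, 177, 301],
 [-118, -204, -222]]
Now row reduce the product.
R2 ← R2 + (41/26)·R1: [0, 1932/13, 428/13]
R3 ← R3 − (59/52)·R1: [0, -4773/26, -757/26]
R3 ← R3 + (1591/1288)·R2: [0, 0, 1860/161]
3 nonzero rows, so rank(TM) = 3.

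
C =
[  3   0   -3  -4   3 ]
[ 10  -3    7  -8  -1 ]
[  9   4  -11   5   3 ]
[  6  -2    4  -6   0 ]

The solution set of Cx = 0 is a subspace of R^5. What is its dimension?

2

Row reduce to echelon form.
R2 ← R2 − (10/3)·R1: [0, -3, 17, 16/3, -11]
R3 ← R3 − (3)·R1: [0, 4, -2, 17, -6]
R4 ← R4 − (2)·R1: [0, -2, 10, 2, -6]
R3 ← R3 + (4/3)·R2: [0, 0, 62/3, 217/9, -62/3]
R4 ← R4 − (2/3)·R2: [0, 0, -4/3, -14/9, 4/3]
R4 ← R4 + (2/31)·R3: [0, 0, 0, 0, 0]
3 nonzero rows, so rank(C) = 3.
C has 5 columns; by rank–nullity, nullity = 5 − 3 = 2.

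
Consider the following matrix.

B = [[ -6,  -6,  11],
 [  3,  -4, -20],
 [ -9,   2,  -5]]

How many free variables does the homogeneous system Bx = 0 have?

0

Row reduce to echelon form.
R2 ← R2 + (1/2)·R1: [0, -7, -29/2]
R3 ← R3 − (3/2)·R1: [0, 11, -43/2]
R3 ← R3 + (11/7)·R2: [0, 0, -310/7]
3 nonzero rows, so rank(B) = 3.
B has 3 columns; by rank–nullity, nullity = 3 − 3 = 0.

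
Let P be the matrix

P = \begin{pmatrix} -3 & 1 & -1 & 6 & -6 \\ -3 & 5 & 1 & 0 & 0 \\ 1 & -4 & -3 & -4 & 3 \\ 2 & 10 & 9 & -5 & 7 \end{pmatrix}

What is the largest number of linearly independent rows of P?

3

Row reduce to echelon form.
R2 ← R2 − R1: [0, 4, 2, -6, 6]
R3 ← R3 + (1/3)·R1: [0, -11/3, -10/3, -2, 1]
R4 ← R4 + (2/3)·R1: [0, 32/3, 25/3, -1, 3]
R3 ← R3 + (11/12)·R2: [0, 0, -3/2, -15/2, 13/2]
R4 ← R4 − (8/3)·R2: [0, 0, 3, 15, -13]
R4 ← R4 + (2)·R3: [0, 0, 0, 0, 0]
Echelon form has 3 nonzero rows, so rank(P) = 3.
The rank gives the maximum number of linearly independent rows: 3.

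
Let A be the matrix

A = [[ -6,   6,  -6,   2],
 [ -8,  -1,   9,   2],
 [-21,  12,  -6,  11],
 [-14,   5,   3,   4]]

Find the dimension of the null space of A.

1

Row reduce to echelon form.
R2 ← R2 − (4/3)·R1: [0, -9, 17, -2/3]
R3 ← R3 − (7/2)·R1: [0, -9, 15, 4]
R4 ← R4 − (7/3)·R1: [0, -9, 17, -2/3]
R3 ← R3 − R2: [0, 0, -2, 14/3]
R4 ← R4 − R2: [0, 0, 0, 0]
3 nonzero rows, so rank(A) = 3.
A has 4 columns; by rank–nullity, nullity = 4 − 3 = 1.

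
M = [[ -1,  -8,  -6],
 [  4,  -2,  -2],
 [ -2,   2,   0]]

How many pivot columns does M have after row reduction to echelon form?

3

Row reduce to echelon form.
R2 ← R2 + (4)·R1: [0, -34, -26]
R3 ← R3 − (2)·R1: [0, 18, 12]
R3 ← R3 + (9/17)·R2: [0, 0, -30/17]
Echelon form has 3 nonzero rows, so rank(M) = 3.
Each nonzero row contributes one pivot column: 3 pivot columns.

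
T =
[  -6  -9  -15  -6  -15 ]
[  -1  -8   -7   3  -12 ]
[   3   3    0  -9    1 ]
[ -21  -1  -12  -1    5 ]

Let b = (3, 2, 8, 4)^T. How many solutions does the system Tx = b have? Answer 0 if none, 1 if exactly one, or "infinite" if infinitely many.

0

Row reduce the augmented matrix [T | b].
R2 ← R2 − (1/6)·R1: [0, -13/2, -9/2, 4, -19/2, 3/2]
R3 ← R3 + (1/2)·R1: [0, -3/2, -15/2, -12, -13/2, 19/2]
R4 ← R4 − (7/2)·R1: [0, 61/2, 81/2, 20, 115/2, -13/2]
R3 ← R3 − (3/13)·R2: [0, 0, -84/13, -168/13, -56/13, 119/13]
R4 ← R4 + (61/13)·R2: [0, 0, 252/13, 504/13, 168/13, 7/13]
R4 ← R4 + (3)·R3: [0, 0, 0, 0, 0, 28]
The echelon form has 4 nonzero rows; the last pivot sits in the augmented column, so rank(T) = 3 but rank([T|b]) = 4.
Since the ranks differ, the system is inconsistent.
It has no solutions.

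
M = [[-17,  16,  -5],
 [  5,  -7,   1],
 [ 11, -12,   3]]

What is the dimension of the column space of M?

3

Row reduce to echelon form.
R2 ← R2 + (5/17)·R1: [0, -39/17, -8/17]
R3 ← R3 + (11/17)·R1: [0, -28/17, -4/17]
R3 ← R3 − (28/39)·R2: [0, 0, 4/39]
Echelon form has 3 nonzero rows, so rank(M) = 3.
The column space has dimension equal to the rank: 3.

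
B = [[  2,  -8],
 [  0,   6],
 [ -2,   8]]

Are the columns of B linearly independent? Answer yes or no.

yes

Row reduce B to echelon form.
R3 ← R3 + R1: [0, 0]
2 pivots among 2 columns.
Every column is a pivot column, so the columns are linearly independent.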